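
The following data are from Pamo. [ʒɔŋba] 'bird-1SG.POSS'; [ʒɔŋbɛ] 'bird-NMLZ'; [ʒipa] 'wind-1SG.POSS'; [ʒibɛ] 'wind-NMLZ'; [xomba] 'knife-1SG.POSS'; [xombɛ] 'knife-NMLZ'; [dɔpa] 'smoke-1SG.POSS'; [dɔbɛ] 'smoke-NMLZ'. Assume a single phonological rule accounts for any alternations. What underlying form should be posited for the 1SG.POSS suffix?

/-pa/

The 1SG.POSS suffix surfaces as [-ba] and [-pa], depending on the final segment of the stem.
The NMLZ suffix, which begins with [b], is invariant after every stem; so [b] is not altered by any rule here.
The 1SG.POSS suffix is therefore /-pa/ underlyingly, with post-nasal voicing: voiceless stops become voiced after a nasal.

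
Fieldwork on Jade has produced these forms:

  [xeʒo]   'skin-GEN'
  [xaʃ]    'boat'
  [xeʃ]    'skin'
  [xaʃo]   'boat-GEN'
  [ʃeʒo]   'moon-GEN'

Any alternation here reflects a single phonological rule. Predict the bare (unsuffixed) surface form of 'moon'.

'skin' shows [ʃ] ~ [ʒ] at the end of the stem ([xeʃ] vs [xeʒo]).
But 'boat' keeps [ʃ] in both environments ([xaʃ], [xaʃo]), so there is no rule changing /ʃ/ to [ʒ] before the GEN suffix.
Therefore /ʒ/ is basic and [ʃ] is derived by word-final obstruent devoicing (voiced obstruents become voiceless word-finally).
The one attested form of 'moon', [ʃeʒo], shows underlying /ʃeʒ/. Applying the same rule word-finally gives [ʃeʃ].

[ʃeʃ]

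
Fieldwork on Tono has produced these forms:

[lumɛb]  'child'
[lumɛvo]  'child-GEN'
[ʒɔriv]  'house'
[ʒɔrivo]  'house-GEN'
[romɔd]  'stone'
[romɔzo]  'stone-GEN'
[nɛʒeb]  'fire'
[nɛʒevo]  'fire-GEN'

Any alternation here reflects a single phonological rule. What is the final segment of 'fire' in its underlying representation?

'fire' shows [b] ~ [v] at the end of the stem ([nɛʒeb] vs [nɛʒevo]).
The stem 'house' ([ʒɔriv], [ʒɔrivo]) shows [v] unchanged in both environments, so [v] cannot be basic with [b] derived in isolation.
Therefore /b/ is basic and [v] is derived by intervocalic spirantization (voiced stops become fricatives between vowels).

/b/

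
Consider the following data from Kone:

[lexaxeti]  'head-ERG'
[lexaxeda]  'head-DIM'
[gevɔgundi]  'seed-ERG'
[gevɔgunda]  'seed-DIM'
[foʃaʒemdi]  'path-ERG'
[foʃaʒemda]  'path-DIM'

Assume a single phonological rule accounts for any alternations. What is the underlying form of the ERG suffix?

/-ti/

The ERG morpheme has two allomorphs, [-di] and [-ti].
By contrast the DIM suffix keeps its initial [d] throughout — that segment must be underlying.
The ERG suffix is therefore /-ti/ underlyingly, with post-nasal voicing: voiceless stops become voiced after a nasal.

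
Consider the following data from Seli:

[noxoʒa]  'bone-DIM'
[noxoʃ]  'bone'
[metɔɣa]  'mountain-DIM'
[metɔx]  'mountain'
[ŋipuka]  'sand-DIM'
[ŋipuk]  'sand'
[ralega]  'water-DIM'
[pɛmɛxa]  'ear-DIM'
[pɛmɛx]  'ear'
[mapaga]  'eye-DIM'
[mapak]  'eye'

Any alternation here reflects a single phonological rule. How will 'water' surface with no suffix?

The stem for 'eye' ends in [g] in [mapaga] but [k] in [mapak].
The stem 'sand' ([ŋipuka], [ŋipuk]) shows [k] unchanged in both environments, so [k] cannot be basic with [g] derived before the DIM suffix.
The underlying segment must be /g/; voiced obstruents become voiceless word-finally, yielding [k] there.
From [ralega] the stem 'water' is /raleg/; word-finally this yields [ralek].

[ralek]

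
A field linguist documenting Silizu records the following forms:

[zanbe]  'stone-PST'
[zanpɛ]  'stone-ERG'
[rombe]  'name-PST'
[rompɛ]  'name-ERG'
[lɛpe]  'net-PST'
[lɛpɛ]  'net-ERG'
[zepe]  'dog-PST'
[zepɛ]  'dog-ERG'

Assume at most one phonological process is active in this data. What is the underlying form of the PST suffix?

/-be/

The PST morpheme has two allomorphs, [-be] and [-pe].
By contrast the ERG suffix keeps its initial [p] throughout — that segment must be underlying.
So the underlying form is /-be/, and voiced stops become voiceless after a vowel.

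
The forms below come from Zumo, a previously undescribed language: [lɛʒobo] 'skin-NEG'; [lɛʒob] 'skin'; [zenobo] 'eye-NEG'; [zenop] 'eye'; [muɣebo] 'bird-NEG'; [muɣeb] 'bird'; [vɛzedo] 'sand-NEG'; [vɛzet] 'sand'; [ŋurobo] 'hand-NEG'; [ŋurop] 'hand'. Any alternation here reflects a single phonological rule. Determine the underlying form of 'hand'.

/ŋurop/

The stem for 'hand' ends in [b] in [ŋurobo] but [p] in [ŋurop].
But 'skin' keeps [b] in both environments ([lɛʒobo], [lɛʒob]), so there is no rule changing /b/ to [p] in isolation.
The underlying segment must be /p/; voiceless stops become voiced between vowels, yielding [b] there.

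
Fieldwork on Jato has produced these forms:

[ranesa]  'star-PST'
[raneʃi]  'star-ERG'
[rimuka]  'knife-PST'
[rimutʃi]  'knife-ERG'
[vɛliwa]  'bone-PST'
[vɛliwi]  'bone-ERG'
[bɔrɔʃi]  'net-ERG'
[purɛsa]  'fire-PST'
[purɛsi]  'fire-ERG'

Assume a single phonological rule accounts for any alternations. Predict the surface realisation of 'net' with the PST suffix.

The stem for 'star' ends in [s] in [ranesa] but [ʃ] in [raneʃi].
The stem 'fire' ([purɛsa], [purɛsi]) shows [s] unchanged in both environments, so [s] cannot be basic with [ʃ] derived before the ERG suffix.
The underlying segment must be /ʃ/; palato-alveolar /tʃ/ and /ʃ/ become [k] and [s] when no front vowel follows, yielding [s] there.
From [bɔrɔʃi] the stem 'net' is /bɔrɔʃ/; when no front vowel follows this yields [bɔrɔsa].

[bɔrɔsa]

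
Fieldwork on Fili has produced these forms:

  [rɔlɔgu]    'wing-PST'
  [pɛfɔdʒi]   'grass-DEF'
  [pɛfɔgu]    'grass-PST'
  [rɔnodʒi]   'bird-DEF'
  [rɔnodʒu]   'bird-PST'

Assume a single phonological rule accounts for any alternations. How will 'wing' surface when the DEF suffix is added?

[rɔlɔdʒi]

The root 'grass' surfaces as [pɛfɔdʒi] and [pɛfɔgu], with a stem-final [dʒ] ~ [g] alternation.
The stem 'bird' ([rɔnodʒi], [rɔnodʒu]) shows [dʒ] unchanged in both environments, so [dʒ] cannot be basic with [g] derived before the PST suffix.
So /g/ is underlying, and a rule of palatalization before a front vowel — /g/ becomes palato-alveolar [dʒ] before a front vowel — gives [dʒ].
The one attested form of 'wing', [rɔlɔgu], shows underlying /rɔlɔg/. Applying the same rule before a front vowel gives [rɔlɔdʒi].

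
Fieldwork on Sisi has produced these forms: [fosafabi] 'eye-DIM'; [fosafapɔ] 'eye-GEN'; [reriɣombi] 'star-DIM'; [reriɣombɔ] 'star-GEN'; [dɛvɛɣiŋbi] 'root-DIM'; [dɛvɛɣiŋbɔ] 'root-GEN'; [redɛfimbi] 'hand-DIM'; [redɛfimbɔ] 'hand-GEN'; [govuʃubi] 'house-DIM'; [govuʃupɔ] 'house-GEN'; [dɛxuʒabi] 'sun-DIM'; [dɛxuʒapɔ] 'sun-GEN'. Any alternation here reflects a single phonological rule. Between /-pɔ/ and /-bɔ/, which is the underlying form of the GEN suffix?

/-pɔ/

The GEN suffix surfaces as [-bɔ] and [-pɔ], depending on the final segment of the stem.
By contrast the DIM suffix keeps its initial [b] throughout — that segment must be underlying.
The GEN suffix is therefore /-pɔ/ underlyingly, with post-nasal voicing: voiceless stops become voiced after a nasal.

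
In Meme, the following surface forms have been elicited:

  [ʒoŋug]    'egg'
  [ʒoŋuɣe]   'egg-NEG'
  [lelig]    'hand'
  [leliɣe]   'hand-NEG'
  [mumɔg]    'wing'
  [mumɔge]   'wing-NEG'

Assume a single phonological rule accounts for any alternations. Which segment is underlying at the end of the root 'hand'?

'hand' shows [g] ~ [ɣ] at the end of the stem ([lelig] vs [leliɣe]).
Compare 'wing', with invariant [g] in [mumɔg] and [mumɔge]: an analysis with underlying /g/ and a rule producing [ɣ] before the NEG suffix would wrongly predict alternation here too.
Therefore /ɣ/ is basic and [g] is derived by word-final hardening (voiced fricatives become stops word-finally).

/ɣ/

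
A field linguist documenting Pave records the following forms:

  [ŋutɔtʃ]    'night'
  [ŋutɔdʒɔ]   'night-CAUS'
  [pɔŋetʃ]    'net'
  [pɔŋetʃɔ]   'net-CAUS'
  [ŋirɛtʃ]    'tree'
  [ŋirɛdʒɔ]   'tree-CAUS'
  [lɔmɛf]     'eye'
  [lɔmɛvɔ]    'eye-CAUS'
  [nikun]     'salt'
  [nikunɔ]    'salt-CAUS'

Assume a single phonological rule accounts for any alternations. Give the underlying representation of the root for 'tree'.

The root 'tree' surfaces as [ŋirɛtʃ] and [ŋirɛdʒɔ], with a stem-final [tʃ] ~ [dʒ] alternation.
If /tʃ/ were underlying and a rule turned it into [dʒ] before the CAUS suffix, 'net' would also alternate; but it has [tʃ] in both [pɔŋetʃ] and [pɔŋetʃɔ].
So /dʒ/ is underlying, and a rule of word-final obstruent devoicing — voiced obstruents become voiceless word-finally — gives [tʃ].

/ŋirɛdʒ/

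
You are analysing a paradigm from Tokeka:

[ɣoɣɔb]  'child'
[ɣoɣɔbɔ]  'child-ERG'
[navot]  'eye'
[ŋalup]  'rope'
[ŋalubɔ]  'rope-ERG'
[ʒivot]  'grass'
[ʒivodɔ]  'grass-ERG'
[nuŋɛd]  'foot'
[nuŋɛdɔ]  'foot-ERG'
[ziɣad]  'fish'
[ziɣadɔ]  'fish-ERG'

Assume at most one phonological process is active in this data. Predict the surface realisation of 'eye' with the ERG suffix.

The root 'grass' surfaces as [ʒivot] and [ʒivodɔ], with a stem-final [t] ~ [d] alternation.
But 'foot' keeps [d] in both environments ([nuŋɛd], [nuŋɛdɔ]), so there is no rule changing /d/ to [t] in isolation.
Therefore /t/ is basic and [d] is derived by intervocalic voicing (voiceless stops become voiced between vowels).
From [navot] the stem 'eye' is /navot/; between vowels this yields [navodɔ].

[navodɔ]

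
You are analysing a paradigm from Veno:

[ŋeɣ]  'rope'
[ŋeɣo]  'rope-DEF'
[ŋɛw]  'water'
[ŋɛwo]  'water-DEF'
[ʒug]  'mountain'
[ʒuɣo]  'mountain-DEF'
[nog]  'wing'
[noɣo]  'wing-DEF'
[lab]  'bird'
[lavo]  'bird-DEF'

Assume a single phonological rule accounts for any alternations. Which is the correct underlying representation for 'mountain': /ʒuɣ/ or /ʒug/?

In [ʒug] and [ʒuɣo] the final segment of 'mountain' alternates: [g] ~ [ɣ].
But 'rope' keeps [ɣ] in both environments ([ŋeɣ], [ŋeɣo]), so there is no rule changing /ɣ/ to [g] in isolation.
So /g/ is underlying, and a rule of intervocalic spirantization — voiced stops become fricatives between vowels — gives [ɣ].

/ʒug/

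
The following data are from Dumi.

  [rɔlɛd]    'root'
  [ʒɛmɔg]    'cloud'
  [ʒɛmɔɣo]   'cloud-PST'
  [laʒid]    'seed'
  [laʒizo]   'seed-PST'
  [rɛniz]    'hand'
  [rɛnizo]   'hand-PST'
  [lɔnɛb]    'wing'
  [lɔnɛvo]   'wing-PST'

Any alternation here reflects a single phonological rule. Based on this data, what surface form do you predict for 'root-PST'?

[rɔlɛzo]

The root 'seed' surfaces as [laʒid] and [laʒizo], with a stem-final [d] ~ [z] alternation.
Compare 'hand', with invariant [z] in [rɛniz] and [rɛnizo]: an analysis with underlying /z/ and a rule producing [d] in isolation would wrongly predict alternation here too.
So /d/ is underlying, and a rule of intervocalic spirantization — voiced stops become fricatives between vowels — gives [z].
The one attested form of 'root', [rɔlɛd], shows underlying /rɔlɛd/. Applying the same rule between vowels gives [rɔlɛzo].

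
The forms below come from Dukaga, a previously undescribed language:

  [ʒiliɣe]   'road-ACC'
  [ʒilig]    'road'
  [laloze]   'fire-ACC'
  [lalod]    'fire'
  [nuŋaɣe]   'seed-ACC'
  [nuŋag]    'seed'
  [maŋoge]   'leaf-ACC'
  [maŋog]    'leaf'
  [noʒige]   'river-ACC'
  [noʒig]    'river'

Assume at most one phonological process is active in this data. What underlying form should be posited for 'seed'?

/nuŋaɣ/

The stem for 'seed' ends in [ɣ] in [nuŋaɣe] but [g] in [nuŋag].
The stem 'leaf' ([maŋoge], [maŋog]) shows [g] unchanged in both environments, so [g] cannot be basic with [ɣ] derived before the ACC suffix.
The underlying segment must be /ɣ/; voiced fricatives become stops word-finally, yielding [g] there.
So 'seed' = /nuŋaɣ/.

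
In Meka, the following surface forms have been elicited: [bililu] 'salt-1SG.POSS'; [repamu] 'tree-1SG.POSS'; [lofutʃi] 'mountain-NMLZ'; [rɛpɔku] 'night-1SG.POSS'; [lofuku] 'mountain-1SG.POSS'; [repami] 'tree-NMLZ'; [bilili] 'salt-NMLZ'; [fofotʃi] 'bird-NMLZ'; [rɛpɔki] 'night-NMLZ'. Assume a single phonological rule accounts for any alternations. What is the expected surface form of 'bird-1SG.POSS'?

[fofoku]

'mountain' shows [tʃ] ~ [k] at the end of the stem ([lofutʃi] vs [lofuku]).
But 'night' keeps [k] in both environments ([rɛpɔki], [rɛpɔku]), so there is no rule changing /k/ to [tʃ] before the NMLZ suffix.
The alternation reflects depalatalization: palato-alveolar /tʃ/ becomes [k] when no front vowel follows. /tʃ/ is underlying.
From [fofotʃi] the stem 'bird' is /fofotʃ/; when no front vowel follows this yields [fofoku].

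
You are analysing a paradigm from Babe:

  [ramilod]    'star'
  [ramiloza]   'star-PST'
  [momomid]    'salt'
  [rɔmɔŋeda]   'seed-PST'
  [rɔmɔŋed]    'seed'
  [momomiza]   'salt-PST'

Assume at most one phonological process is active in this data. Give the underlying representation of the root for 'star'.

/ramiloz/

The root 'star' surfaces as [ramilod] and [ramiloza], with a stem-final [d] ~ [z] alternation.
The stem 'seed' ([rɔmɔŋed], [rɔmɔŋeda]) shows [d] unchanged in both environments, so [d] cannot be basic with [z] derived before the PST suffix.
So /z/ is underlying, and a rule of word-final hardening — voiced fricatives become stops word-finally — gives [d].
Hence 'star' is /ramiloz/ underlyingly.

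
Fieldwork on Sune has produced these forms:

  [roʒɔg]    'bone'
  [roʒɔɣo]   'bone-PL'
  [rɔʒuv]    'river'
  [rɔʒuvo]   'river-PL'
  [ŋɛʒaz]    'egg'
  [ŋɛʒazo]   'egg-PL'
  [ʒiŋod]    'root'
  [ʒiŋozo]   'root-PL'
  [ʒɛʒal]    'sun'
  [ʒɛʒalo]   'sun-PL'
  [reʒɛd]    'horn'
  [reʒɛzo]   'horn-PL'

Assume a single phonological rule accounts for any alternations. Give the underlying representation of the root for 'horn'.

/reʒɛd/

In [reʒɛd] and [reʒɛzo] the final segment of 'horn' alternates: [d] ~ [z].
The stem 'egg' ([ŋɛʒaz], [ŋɛʒazo]) shows [z] unchanged in both environments, so [z] cannot be basic with [d] derived in isolation.
The alternation reflects intervocalic spirantization: voiced stops become fricatives between vowels. /d/ is underlying.
So 'horn' = /reʒɛd/.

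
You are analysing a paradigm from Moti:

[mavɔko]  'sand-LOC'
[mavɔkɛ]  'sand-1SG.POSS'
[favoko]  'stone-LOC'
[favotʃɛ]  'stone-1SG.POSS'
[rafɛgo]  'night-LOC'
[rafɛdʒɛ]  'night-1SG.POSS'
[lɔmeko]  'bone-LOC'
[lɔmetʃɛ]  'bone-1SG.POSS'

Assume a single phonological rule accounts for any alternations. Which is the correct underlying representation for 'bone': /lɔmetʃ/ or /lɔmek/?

/lɔmetʃ/

'bone' shows [k] ~ [tʃ] at the end of the stem ([lɔmeko] vs [lɔmetʃɛ]).
But 'sand' keeps [k] in both environments ([mavɔko], [mavɔkɛ]), so there is no rule changing /k/ to [tʃ] before the 1SG.POSS suffix.
Therefore /tʃ/ is basic and [k] is derived by depalatalization (palato-alveolar /tʃ/ and /dʒ/ become [k] and [g] when no front vowel follows).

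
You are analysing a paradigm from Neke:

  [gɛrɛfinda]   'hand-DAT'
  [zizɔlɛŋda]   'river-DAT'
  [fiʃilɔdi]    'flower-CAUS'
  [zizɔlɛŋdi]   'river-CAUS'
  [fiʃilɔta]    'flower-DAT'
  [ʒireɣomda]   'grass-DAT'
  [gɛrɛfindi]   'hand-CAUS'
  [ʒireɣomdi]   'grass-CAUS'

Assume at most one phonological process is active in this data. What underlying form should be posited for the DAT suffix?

/-ta/

The DAT suffix surfaces as [-da] and [-ta], depending on the final segment of the stem.
The CAUS suffix, which begins with [d], is invariant after every stem; so [d] is not altered by any rule here.
The DAT suffix is therefore /-ta/ underlyingly, with post-nasal voicing: voiceless stops become voiced after a nasal.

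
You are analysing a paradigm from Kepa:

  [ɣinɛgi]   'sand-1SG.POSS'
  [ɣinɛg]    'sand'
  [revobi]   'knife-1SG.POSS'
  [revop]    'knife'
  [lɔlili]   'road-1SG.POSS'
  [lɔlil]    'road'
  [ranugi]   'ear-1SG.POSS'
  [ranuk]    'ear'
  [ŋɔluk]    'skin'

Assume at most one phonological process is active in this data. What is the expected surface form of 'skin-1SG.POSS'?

[ŋɔlugi]

In [ranugi] and [ranuk] the final segment of 'ear' alternates: [g] ~ [k].
If /g/ were underlying and a rule turned it into [k] in isolation, 'sand' would also alternate; but it has [g] in both [ɣinɛgi] and [ɣinɛg].
So /k/ is underlying, and a rule of intervocalic voicing — voiceless stops become voiced between vowels — gives [g].
The one attested form of 'skin', [ŋɔluk], shows underlying /ŋɔluk/. Applying the same rule between vowels gives [ŋɔlugi].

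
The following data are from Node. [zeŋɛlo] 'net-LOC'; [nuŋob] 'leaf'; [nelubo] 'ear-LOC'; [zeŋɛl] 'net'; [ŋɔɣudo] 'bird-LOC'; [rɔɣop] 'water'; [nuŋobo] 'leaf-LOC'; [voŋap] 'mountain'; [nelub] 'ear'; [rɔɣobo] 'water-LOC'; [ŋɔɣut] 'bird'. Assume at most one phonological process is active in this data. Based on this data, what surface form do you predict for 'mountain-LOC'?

The stem for 'water' ends in [p] in [rɔɣop] but [b] in [rɔɣobo].
If /b/ were underlying and a rule turned it into [p] in isolation, 'ear' would also alternate; but it has [b] in both [nelub] and [nelubo].
So /p/ is underlying, and a rule of intervocalic voicing — voiceless stops become voiced between vowels — gives [b].
From [voŋap] the stem 'mountain' is /voŋap/; between vowels this yields [voŋabo].

[voŋabo]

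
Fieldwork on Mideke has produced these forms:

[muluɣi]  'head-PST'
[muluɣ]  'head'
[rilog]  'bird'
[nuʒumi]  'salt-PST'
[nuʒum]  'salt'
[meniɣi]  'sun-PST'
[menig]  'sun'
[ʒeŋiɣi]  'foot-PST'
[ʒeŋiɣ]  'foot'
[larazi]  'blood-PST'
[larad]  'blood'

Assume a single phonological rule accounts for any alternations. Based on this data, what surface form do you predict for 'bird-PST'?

[riloɣi]

'sun' shows [ɣ] ~ [g] at the end of the stem ([meniɣi] vs [menig]).
But 'foot' keeps [ɣ] in both environments ([ʒeŋiɣi], [ʒeŋiɣ]), so there is no rule changing /ɣ/ to [g] in isolation.
The underlying segment must be /g/; voiced stops become fricatives between vowels, yielding [ɣ] there.
From [rilog] the stem 'bird' is /rilog/; between vowels this yields [riloɣi].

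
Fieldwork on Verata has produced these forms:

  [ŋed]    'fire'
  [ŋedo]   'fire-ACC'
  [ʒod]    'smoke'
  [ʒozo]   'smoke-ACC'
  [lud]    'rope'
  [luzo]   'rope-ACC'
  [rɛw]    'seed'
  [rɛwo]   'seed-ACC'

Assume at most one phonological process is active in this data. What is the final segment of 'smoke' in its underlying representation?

/z/

In [ʒod] and [ʒozo] the final segment of 'smoke' alternates: [d] ~ [z].
Compare 'fire', with invariant [d] in [ŋed] and [ŋedo]: an analysis with underlying /d/ and a rule producing [z] before the ACC suffix would wrongly predict alternation here too.
The underlying segment must be /z/; voiced fricatives become stops word-finally, yielding [d] there.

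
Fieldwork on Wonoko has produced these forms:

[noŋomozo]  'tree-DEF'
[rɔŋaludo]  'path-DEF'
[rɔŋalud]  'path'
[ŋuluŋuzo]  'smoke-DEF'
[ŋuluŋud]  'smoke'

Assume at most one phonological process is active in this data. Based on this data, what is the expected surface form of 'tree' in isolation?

[noŋomod]

The stem for 'smoke' ends in [z] in [ŋuluŋuzo] but [d] in [ŋuluŋud].
Compare 'path', with invariant [d] in [rɔŋaludo] and [rɔŋalud]: an analysis with underlying /d/ and a rule producing [z] before the DEF suffix would wrongly predict alternation here too.
The alternation reflects word-final hardening: voiced fricatives become stops word-finally. /z/ is underlying.
From [noŋomozo] the stem 'tree' is /noŋomoz/; word-finally this yields [noŋomod].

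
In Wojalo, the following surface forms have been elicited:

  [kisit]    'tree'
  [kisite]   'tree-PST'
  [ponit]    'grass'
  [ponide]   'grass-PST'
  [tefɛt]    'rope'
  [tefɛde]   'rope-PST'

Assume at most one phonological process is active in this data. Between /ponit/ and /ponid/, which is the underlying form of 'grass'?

In [ponit] and [ponide] the final segment of 'grass' alternates: [t] ~ [d].
But 'tree' keeps [t] in both environments ([kisit], [kisite]), so there is no rule changing /t/ to [d] before the PST suffix.
The underlying segment must be /d/; voiced obstruents become voiceless word-finally, yielding [t] there.

/ponid/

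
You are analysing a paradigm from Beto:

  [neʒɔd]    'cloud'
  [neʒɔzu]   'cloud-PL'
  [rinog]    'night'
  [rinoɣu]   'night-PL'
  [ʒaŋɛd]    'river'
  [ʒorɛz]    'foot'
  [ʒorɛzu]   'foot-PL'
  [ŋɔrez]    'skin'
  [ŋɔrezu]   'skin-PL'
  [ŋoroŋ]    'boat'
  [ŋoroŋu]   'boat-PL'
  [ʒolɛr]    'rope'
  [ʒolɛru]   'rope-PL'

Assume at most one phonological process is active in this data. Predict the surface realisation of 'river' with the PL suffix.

[ʒaŋɛzu]

'cloud' shows [d] ~ [z] at the end of the stem ([neʒɔd] vs [neʒɔzu]).
But 'skin' keeps [z] in both environments ([ŋɔrez], [ŋɔrezu]), so there is no rule changing /z/ to [d] in isolation.
The alternation reflects intervocalic spirantization: voiced stops become fricatives between vowels. /d/ is underlying.
From [ʒaŋɛd] the stem 'river' is /ʒaŋɛd/; between vowels this yields [ʒaŋɛzu].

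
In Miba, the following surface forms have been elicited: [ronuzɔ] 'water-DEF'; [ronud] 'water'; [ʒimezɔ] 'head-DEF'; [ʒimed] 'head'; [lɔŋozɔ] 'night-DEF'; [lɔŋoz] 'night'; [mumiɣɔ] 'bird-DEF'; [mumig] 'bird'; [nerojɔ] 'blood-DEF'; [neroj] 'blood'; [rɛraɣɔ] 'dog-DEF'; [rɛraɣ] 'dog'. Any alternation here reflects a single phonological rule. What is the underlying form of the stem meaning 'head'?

In [ʒimezɔ] and [ʒimed] the final segment of 'head' alternates: [z] ~ [d].
If /z/ were underlying and a rule turned it into [d] in isolation, 'night' would also alternate; but it has [z] in both [lɔŋozɔ] and [lɔŋoz].
So /d/ is underlying, and a rule of intervocalic spirantization — voiced stops become fricatives between vowels — gives [z].
The underlying form of 'head' is therefore /ʒimed/.

/ʒimed/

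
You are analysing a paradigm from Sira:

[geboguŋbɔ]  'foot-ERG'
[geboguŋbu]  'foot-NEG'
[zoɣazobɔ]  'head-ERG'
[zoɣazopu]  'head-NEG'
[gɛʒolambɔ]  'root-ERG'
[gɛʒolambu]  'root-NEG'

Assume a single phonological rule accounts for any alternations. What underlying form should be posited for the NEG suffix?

The NEG suffix surfaces as [-bu] and [-pu], depending on the final segment of the stem.
The ERG suffix, which begins with [b], is invariant after every stem; so [b] is not altered by any rule here.
So the underlying form is /-pu/, and voiceless stops become voiced after a nasal.

/-pu/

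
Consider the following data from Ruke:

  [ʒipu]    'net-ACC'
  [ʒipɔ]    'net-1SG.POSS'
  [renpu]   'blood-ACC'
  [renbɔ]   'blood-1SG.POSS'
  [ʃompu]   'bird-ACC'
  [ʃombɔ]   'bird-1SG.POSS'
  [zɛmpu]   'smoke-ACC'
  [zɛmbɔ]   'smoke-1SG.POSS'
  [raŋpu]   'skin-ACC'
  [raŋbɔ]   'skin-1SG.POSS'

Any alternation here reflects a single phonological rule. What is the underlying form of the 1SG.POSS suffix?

/-bɔ/

The 1SG.POSS suffix surfaces as [-bɔ] and [-pɔ], depending on the final segment of the stem.
By contrast the ACC suffix keeps its initial [p] throughout — that segment must be underlying.
So the underlying form is /-bɔ/, and voiced stops become voiceless after a vowel.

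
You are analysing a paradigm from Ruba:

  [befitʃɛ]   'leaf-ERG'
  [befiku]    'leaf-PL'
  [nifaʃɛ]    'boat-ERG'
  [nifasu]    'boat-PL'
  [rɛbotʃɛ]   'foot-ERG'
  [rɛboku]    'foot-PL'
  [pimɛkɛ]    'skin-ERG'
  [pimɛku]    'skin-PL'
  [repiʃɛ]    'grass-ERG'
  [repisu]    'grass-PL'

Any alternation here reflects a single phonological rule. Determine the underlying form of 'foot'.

The stem for 'foot' ends in [tʃ] in [rɛbotʃɛ] but [k] in [rɛboku].
Compare 'skin', with invariant [k] in [pimɛkɛ] and [pimɛku]: an analysis with underlying /k/ and a rule producing [tʃ] before the ERG suffix would wrongly predict alternation here too.
The underlying segment must be /tʃ/; palato-alveolar /tʃ/ and /ʃ/ become [k] and [s] when no front vowel follows, yielding [k] there.
So 'foot' = /rɛbotʃ/.

/rɛbotʃ/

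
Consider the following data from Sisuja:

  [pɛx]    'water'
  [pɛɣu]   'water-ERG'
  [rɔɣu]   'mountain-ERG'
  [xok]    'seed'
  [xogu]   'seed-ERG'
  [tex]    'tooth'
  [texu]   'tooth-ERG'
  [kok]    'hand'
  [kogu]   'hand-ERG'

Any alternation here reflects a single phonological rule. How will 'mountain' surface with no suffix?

The stem for 'water' ends in [x] in [pɛx] but [ɣ] in [pɛɣu].
But 'tooth' keeps [x] in both environments ([tex], [texu]), so there is no rule changing /x/ to [ɣ] before the ERG suffix.
Therefore /ɣ/ is basic and [x] is derived by word-final obstruent devoicing (voiced obstruents become voiceless word-finally).
The one attested form of 'mountain', [rɔɣu], shows underlying /rɔɣ/. Applying the same rule word-finally gives [rɔx].

[rɔx]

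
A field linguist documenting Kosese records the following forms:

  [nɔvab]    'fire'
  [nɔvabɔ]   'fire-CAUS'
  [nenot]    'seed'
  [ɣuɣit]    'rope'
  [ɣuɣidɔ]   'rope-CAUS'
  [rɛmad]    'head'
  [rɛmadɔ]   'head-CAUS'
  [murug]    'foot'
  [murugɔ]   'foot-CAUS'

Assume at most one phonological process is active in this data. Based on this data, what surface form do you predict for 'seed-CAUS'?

The stem for 'rope' ends in [t] in [ɣuɣit] but [d] in [ɣuɣidɔ].
The stem 'head' ([rɛmad], [rɛmadɔ]) shows [d] unchanged in both environments, so [d] cannot be basic with [t] derived in isolation.
So /t/ is underlying, and a rule of intervocalic voicing — voiceless stops become voiced between vowels — gives [d].
From [nenot] the stem 'seed' is /nenot/; between vowels this yields [nenodɔ].

[nenodɔ]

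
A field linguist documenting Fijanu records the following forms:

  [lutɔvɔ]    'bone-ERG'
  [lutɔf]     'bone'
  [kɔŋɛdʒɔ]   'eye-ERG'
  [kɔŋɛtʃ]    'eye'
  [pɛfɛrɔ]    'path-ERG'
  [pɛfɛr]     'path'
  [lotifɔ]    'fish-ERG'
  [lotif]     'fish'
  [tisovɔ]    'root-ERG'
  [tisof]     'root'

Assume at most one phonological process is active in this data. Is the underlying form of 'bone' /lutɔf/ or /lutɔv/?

The stem for 'bone' ends in [v] in [lutɔvɔ] but [f] in [lutɔf].
Compare 'fish', with invariant [f] in [lotifɔ] and [lotif]: an analysis with underlying /f/ and a rule producing [v] before the ERG suffix would wrongly predict alternation here too.
So /v/ is underlying, and a rule of word-final obstruent devoicing — voiced obstruents become voiceless word-finally — gives [f].

/lutɔv/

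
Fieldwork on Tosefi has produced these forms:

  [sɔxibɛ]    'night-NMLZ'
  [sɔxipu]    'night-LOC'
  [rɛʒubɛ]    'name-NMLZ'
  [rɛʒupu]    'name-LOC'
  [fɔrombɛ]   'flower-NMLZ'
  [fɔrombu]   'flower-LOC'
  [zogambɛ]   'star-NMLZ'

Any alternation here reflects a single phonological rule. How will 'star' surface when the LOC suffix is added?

[zogambu]

The LOC suffix surfaces as [-bu] and [-pu], depending on the final segment of the stem.
The NMLZ suffix, which begins with [b], is invariant after every stem; so [b] is not altered by any rule here.
So the underlying form is /-pu/, and voiceless stops become voiced after a nasal.
After 'star', which ends in a nasal, the suffix surfaces as [-bu], giving [zogambu].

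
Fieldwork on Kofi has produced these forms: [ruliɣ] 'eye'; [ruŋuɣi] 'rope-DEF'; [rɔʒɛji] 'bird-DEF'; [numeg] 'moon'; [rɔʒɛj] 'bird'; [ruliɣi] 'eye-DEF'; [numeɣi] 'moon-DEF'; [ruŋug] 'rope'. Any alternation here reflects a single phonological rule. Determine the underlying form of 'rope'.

'rope' shows [g] ~ [ɣ] at the end of the stem ([ruŋug] vs [ruŋuɣi]).
Compare 'eye', with invariant [ɣ] in [ruliɣ] and [ruliɣi]: an analysis with underlying /ɣ/ and a rule producing [g] in isolation would wrongly predict alternation here too.
Therefore /g/ is basic and [ɣ] is derived by intervocalic spirantization (voiced stops become fricatives between vowels).
So 'rope' = /ruŋug/.

/ruŋug/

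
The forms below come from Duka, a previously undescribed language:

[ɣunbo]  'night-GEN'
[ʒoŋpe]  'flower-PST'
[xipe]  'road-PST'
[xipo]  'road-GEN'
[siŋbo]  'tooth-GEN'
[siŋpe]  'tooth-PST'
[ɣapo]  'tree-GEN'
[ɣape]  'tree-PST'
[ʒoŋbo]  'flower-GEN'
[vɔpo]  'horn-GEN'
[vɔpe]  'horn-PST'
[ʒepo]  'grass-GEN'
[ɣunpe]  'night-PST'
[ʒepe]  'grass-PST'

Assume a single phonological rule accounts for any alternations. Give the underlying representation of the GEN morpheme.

The GEN suffix surfaces as [-bo] and [-po], depending on the final segment of the stem.
The PST suffix, which begins with [p], is invariant after every stem; so [p] is not altered by any rule here.
So the underlying form is /-bo/, and voiced stops become voiceless after a vowel.

/-bo/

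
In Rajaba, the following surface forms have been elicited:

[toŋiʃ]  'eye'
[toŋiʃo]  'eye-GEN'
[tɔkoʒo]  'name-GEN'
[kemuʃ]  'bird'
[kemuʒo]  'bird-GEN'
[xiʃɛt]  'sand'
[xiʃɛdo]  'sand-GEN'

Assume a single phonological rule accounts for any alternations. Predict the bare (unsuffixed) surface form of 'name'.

[tɔkoʃ]

In [kemuʃ] and [kemuʒo] the final segment of 'bird' alternates: [ʃ] ~ [ʒ].
If /ʃ/ were underlying and a rule turned it into [ʒ] before the GEN suffix, 'eye' would also alternate; but it has [ʃ] in both [toŋiʃ] and [toŋiʃo].
The underlying segment must be /ʒ/; voiced obstruents become voiceless word-finally, yielding [ʃ] there.
From [tɔkoʒo] the stem 'name' is /tɔkoʒ/; word-finally this yields [tɔkoʃ].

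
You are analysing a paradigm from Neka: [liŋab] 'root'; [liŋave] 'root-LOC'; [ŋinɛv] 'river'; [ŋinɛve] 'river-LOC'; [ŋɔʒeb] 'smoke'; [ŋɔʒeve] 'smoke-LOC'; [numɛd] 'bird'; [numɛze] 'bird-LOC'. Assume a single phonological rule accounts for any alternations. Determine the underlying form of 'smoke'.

/ŋɔʒeb/

'smoke' shows [b] ~ [v] at the end of the stem ([ŋɔʒeb] vs [ŋɔʒeve]).
The stem 'river' ([ŋinɛv], [ŋinɛve]) shows [v] unchanged in both environments, so [v] cannot be basic with [b] derived in isolation.
So /b/ is underlying, and a rule of intervocalic spirantization — voiced stops become fricatives between vowels — gives [v].
The underlying form of 'smoke' is therefore /ŋɔʒeb/.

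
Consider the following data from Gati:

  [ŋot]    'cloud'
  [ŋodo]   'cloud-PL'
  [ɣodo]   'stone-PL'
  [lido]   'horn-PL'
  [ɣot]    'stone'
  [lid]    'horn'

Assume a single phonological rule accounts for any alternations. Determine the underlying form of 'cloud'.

The stem for 'cloud' ends in [t] in [ŋot] but [d] in [ŋodo].
If /d/ were underlying and a rule turned it into [t] in isolation, 'horn' would also alternate; but it has [d] in both [lid] and [lido].
The underlying segment must be /t/; voiceless stops become voiced between vowels, yielding [d] there.

/ŋot/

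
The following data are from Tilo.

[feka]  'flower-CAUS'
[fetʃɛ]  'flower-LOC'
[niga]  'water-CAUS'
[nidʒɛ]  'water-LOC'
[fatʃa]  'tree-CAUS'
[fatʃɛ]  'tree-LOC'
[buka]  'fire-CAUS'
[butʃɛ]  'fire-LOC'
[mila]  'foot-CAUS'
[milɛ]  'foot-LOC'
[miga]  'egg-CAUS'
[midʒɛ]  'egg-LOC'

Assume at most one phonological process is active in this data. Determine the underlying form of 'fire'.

/buk/

The stem for 'fire' ends in [k] in [buka] but [tʃ] in [butʃɛ].
The stem 'tree' ([fatʃa], [fatʃɛ]) shows [tʃ] unchanged in both environments, so [tʃ] cannot be basic with [k] derived before the CAUS suffix.
Therefore /k/ is basic and [tʃ] is derived by palatalization before a front vowel (/k/ and /g/ become palato-alveolar [tʃ] and [dʒ] before a front vowel).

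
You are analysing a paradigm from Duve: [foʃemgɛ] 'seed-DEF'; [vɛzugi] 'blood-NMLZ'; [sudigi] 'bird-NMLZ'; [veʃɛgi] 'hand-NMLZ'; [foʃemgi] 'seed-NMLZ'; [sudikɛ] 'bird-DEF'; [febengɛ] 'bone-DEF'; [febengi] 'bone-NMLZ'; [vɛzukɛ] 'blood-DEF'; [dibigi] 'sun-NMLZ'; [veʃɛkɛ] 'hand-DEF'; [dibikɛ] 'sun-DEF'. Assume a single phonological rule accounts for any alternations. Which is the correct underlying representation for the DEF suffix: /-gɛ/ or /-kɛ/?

The DEF suffix surfaces as [-gɛ] and [-kɛ], depending on the final segment of the stem.
The NMLZ suffix, which begins with [g], is invariant after every stem; so [g] is not altered by any rule here.
The DEF suffix is therefore /-kɛ/ underlyingly, with post-nasal voicing: voiceless stops become voiced after a nasal.

/-kɛ/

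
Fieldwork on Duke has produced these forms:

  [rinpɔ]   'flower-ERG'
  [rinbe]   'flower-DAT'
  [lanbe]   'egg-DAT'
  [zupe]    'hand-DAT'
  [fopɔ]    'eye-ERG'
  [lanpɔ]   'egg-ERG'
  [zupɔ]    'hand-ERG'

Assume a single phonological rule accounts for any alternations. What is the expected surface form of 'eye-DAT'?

The DAT morpheme has two allomorphs, [-be] and [-pe].
The ERG suffix, which begins with [p], is invariant after every stem; so [p] is not altered by any rule here.
So the underlying form is /-be/, and voiced stops become voiceless after a vowel.
After 'eye', which ends in a vowel, the suffix surfaces as [-pe], giving [fope].

[fope]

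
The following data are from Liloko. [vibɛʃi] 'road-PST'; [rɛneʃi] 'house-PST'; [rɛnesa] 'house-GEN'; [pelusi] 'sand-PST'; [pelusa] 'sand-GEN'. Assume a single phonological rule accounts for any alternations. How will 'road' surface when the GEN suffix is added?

The root 'house' surfaces as [rɛneʃi] and [rɛnesa], with a stem-final [ʃ] ~ [s] alternation.
Compare 'sand', with invariant [s] in [pelusi] and [pelusa]: an analysis with underlying /s/ and a rule producing [ʃ] before the PST suffix would wrongly predict alternation here too.
Therefore /ʃ/ is basic and [s] is derived by depalatalization (palato-alveolar /ʃ/ becomes [s] when no front vowel follows).
The one attested form of 'road', [vibɛʃi], shows underlying /vibɛʃ/. Applying the same rule when no front vowel follows gives [vibɛsa].

[vibɛsa]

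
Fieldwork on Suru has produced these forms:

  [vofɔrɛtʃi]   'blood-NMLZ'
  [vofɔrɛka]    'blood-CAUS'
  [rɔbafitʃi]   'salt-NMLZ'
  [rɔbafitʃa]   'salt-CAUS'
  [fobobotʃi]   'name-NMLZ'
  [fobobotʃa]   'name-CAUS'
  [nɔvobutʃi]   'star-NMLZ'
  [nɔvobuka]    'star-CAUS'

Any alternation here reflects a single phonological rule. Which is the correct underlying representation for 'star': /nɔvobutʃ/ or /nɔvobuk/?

/nɔvobuk/

'star' shows [tʃ] ~ [k] at the end of the stem ([nɔvobutʃi] vs [nɔvobuka]).
The stem 'salt' ([rɔbafitʃi], [rɔbafitʃa]) shows [tʃ] unchanged in both environments, so [tʃ] cannot be basic with [k] derived before the CAUS suffix.
The underlying segment must be /k/; /k/ becomes palato-alveolar [tʃ] before a front vowel, yielding [tʃ] there.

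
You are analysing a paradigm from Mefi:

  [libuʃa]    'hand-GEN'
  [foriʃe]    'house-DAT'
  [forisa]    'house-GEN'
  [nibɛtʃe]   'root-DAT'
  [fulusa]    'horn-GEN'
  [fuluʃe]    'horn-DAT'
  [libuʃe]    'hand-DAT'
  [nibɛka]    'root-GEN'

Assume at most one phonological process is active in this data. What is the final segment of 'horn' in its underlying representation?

/s/

'horn' shows [ʃ] ~ [s] at the end of the stem ([fuluʃe] vs [fulusa]).
The stem 'hand' ([libuʃe], [libuʃa]) shows [ʃ] unchanged in both environments, so [ʃ] cannot be basic with [s] derived before the GEN suffix.
The underlying segment must be /s/; /k/ and /s/ become palato-alveolar [tʃ] and [ʃ] before a front vowel, yielding [ʃ] there.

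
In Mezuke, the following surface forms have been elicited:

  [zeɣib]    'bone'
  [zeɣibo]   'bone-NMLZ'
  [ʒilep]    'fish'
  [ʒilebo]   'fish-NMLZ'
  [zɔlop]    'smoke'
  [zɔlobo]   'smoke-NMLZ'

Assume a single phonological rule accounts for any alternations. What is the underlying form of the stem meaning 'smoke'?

The root 'smoke' surfaces as [zɔlop] and [zɔlobo], with a stem-final [p] ~ [b] alternation.
The stem 'bone' ([zeɣib], [zeɣibo]) shows [b] unchanged in both environments, so [b] cannot be basic with [p] derived in isolation.
The alternation reflects intervocalic voicing: voiceless stops become voiced between vowels. /p/ is underlying.

/zɔlop/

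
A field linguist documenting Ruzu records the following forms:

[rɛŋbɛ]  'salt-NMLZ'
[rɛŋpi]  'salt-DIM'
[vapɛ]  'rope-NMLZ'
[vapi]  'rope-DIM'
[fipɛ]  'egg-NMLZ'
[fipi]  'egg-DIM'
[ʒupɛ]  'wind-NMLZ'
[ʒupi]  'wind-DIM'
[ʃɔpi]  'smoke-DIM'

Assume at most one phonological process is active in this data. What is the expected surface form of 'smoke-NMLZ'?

The NMLZ suffix surfaces as [-bɛ] and [-pɛ], depending on the final segment of the stem.
The DIM suffix, which begins with [p], is invariant after every stem; so [p] is not altered by any rule here.
So the underlying form is /-bɛ/, and voiced stops become voiceless after a vowel.
After 'smoke', which ends in a vowel, the suffix surfaces as [-pɛ], giving [ʃɔpɛ].

[ʃɔpɛ]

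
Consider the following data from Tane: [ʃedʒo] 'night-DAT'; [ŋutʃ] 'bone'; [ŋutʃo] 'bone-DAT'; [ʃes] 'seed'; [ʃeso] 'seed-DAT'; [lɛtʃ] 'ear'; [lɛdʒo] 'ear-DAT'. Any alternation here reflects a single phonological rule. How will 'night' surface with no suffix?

[ʃetʃ]

The root 'ear' surfaces as [lɛtʃ] and [lɛdʒo], with a stem-final [tʃ] ~ [dʒ] alternation.
The stem 'bone' ([ŋutʃ], [ŋutʃo]) shows [tʃ] unchanged in both environments, so [tʃ] cannot be basic with [dʒ] derived before the DAT suffix.
Therefore /dʒ/ is basic and [tʃ] is derived by word-final obstruent devoicing (voiced obstruents become voiceless word-finally).
The one attested form of 'night', [ʃedʒo], shows underlying /ʃedʒ/. Applying the same rule word-finally gives [ʃetʃ].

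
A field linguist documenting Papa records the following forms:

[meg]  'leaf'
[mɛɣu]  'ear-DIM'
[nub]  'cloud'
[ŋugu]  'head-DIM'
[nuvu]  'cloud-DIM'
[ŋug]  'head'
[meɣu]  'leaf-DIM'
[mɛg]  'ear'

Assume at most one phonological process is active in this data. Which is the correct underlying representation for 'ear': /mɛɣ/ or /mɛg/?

The stem for 'ear' ends in [g] in [mɛg] but [ɣ] in [mɛɣu].
Compare 'head', with invariant [g] in [ŋug] and [ŋugu]: an analysis with underlying /g/ and a rule producing [ɣ] before the DIM suffix would wrongly predict alternation here too.
Therefore /ɣ/ is basic and [g] is derived by word-final hardening (voiced fricatives become stops word-finally).

/mɛɣ/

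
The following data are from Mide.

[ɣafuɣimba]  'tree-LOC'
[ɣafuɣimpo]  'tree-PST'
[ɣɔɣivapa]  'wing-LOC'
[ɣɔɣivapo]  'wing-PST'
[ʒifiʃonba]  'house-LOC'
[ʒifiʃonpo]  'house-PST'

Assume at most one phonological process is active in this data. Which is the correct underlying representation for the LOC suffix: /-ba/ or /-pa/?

/-ba/

The LOC morpheme has two allomorphs, [-ba] and [-pa].
By contrast the PST suffix keeps its initial [p] throughout — that segment must be underlying.
The LOC suffix is therefore /-ba/ underlyingly, with post-vocalic devoicing: voiced stops become voiceless after a vowel.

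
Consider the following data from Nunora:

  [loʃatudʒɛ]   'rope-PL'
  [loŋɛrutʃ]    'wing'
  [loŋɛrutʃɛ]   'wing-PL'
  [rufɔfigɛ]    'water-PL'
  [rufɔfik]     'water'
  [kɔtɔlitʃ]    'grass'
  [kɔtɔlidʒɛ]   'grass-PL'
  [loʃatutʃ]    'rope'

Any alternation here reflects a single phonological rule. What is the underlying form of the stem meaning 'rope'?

The stem for 'rope' ends in [dʒ] in [loʃatudʒɛ] but [tʃ] in [loʃatutʃ].
Compare 'wing', with invariant [tʃ] in [loŋɛrutʃɛ] and [loŋɛrutʃ]: an analysis with underlying /tʃ/ and a rule producing [dʒ] before the PL suffix would wrongly predict alternation here too.
The alternation reflects word-final obstruent devoicing: voiced obstruents become voiceless word-finally. /dʒ/ is underlying.
The underlying form of 'rope' is therefore /loʃatudʒ/.

/loʃatudʒ/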